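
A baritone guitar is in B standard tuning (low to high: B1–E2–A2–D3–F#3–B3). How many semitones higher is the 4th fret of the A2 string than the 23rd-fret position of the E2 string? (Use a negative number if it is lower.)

-14 semitones

A2 at fret 4 → C#3 (MIDI 49); E2 at fret 23 → D#4 (MIDI 63).
49 − 63 = -14, so the two pitches are 14 semitones apart.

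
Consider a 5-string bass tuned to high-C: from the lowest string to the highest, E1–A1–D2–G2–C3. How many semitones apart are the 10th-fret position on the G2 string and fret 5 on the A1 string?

G2 at fret 10 → F3 (MIDI 53); A1 at fret 5 → D2 (MIDI 38).
53 − 38 = 15, so the two pitches are 15 semitones apart, with F3 the higher.

15 semitones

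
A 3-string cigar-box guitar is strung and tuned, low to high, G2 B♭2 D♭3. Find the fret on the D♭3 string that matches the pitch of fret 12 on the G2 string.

Fret 12 on G2 is MIDI 43 + 12 = 55 (G3). On the D♭3 string (open MIDI 49), that pitch is 55 − 49 = fret 6.

6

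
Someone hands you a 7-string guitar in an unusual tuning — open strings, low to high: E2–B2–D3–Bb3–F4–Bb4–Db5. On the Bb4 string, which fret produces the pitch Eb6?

Eb6 is 17 semitones above the open Bb4 (Bb–B–C–Db–…–Db–D–Eb), so it sits at fret 17.

17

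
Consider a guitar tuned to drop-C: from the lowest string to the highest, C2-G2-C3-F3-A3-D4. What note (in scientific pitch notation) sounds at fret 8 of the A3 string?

F4

Each fret is one semitone, so A3 + 8 = F4.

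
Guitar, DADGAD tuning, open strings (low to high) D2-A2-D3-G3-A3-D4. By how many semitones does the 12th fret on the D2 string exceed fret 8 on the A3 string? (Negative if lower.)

-15 semitones

D2 at fret 12 → D3 (MIDI 50); A3 at fret 8 → F4 (MIDI 65).
50 − 65 = -15, so the two pitches are 15 semitones apart.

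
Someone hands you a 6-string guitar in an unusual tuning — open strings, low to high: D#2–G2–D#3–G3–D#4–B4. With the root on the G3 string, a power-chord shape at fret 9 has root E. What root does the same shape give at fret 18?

Moving from fret 9 to fret 18 shifts the root by 9 semitones.
E up 9 semitones is C#.

C#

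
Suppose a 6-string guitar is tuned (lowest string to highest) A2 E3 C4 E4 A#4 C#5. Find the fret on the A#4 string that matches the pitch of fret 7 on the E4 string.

1

Fret 7 on E4 is MIDI 64 + 7 = 71 (B4). On the A#4 string (open MIDI 70), that pitch is 71 − 70 = fret 1.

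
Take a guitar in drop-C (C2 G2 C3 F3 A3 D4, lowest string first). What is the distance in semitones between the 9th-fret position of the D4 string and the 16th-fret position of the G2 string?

12 semitones

D4 at fret 9 → B4 (MIDI 71); G2 at fret 16 → B3 (MIDI 59).
71 − 59 = 12, so the two pitches are 12 semitones apart, with B4 the higher.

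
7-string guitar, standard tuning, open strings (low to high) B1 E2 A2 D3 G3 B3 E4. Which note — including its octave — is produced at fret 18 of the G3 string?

C#5

G3 is MIDI 55. Adding 18 gives 73, which is C#5.
(Equivalently spelled Db5.)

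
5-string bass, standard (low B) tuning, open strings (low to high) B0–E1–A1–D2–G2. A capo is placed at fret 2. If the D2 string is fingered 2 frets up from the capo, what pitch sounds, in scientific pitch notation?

F♯2

The capo raises the open D2 by 2 semitones to E2; fretting 2 more gives D2 + 2 + 2 = D2 + 4 semitones = F♯2.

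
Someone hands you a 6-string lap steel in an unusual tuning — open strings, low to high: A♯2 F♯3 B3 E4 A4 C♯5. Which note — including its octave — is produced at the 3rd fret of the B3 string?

D4

The open B3 string plus 3 semitones: B–C–C#–D.
The walk passes from B into C once, so the octave number goes from 3 to 4.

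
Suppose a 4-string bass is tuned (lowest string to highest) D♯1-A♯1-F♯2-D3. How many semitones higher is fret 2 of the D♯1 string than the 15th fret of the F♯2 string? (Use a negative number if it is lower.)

D♯1 at fret 2 → F1 (MIDI 29); F♯2 at fret 15 → A3 (MIDI 57).
29 − 57 = -28, so the two pitches are 28 semitones apart.

-28 semitones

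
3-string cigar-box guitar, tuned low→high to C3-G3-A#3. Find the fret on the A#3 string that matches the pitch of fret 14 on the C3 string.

Fret 14 on C3 is MIDI 48 + 14 = 62 (D4). On the A#3 string (open MIDI 58), that pitch is 62 − 58 = fret 4.

4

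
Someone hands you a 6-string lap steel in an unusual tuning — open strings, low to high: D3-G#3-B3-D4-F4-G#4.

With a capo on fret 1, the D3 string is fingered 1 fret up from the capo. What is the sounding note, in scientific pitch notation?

E3

The capo raises the open D3 by 1 semitone to D#3; fretting 1 more gives D3 + 1 + 1 = D3 + 2 semitones = E3.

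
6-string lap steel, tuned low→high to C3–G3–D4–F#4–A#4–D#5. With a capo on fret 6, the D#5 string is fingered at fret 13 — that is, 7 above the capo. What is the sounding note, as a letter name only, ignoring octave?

E

The capo raises the open D#5 by 6 semitones to A5; fretting 7 more gives D#5 + 6 + 7 = D#5 + 13 semitones, landing on E.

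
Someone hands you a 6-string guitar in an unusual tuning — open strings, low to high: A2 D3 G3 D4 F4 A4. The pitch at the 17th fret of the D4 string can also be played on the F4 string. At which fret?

D4 at fret 17 is D4 + 17 semitones = G5.
The open F4 string is 3 semitones above the open D4, so the same pitch on the F4 string lies at fret 17 − 3 = 14.

14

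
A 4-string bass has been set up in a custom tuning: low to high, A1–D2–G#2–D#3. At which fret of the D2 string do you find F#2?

F#2 is 4 semitones above the open D2 (D–D#–E–F–F#), so it sits at fret 4.

4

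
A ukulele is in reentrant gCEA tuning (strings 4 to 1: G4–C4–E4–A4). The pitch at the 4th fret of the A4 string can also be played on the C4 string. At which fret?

Fret 4 on A4 is MIDI 69 + 4 = 73 (C♯5). On the C4 string (open MIDI 60), that pitch is 73 − 60 = fret 13.

13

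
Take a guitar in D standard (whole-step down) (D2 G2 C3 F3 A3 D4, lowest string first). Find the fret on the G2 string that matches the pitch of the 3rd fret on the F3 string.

13

Fret 3 on F3 is MIDI 53 + 3 = 56 (G#3). On the G2 string (open MIDI 43), that pitch is 56 − 43 = fret 13.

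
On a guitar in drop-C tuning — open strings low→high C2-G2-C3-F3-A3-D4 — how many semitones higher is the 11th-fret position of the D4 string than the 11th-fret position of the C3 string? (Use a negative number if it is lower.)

14 semitones

D4 at fret 11 → C♯5 (MIDI 73); C3 at fret 11 → B3 (MIDI 59).
73 − 59 = 14, so the two pitches are 14 semitones apart.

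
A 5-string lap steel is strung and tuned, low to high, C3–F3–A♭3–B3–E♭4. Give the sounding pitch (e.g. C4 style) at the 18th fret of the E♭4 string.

The open E♭4 string plus 18 semitones: Eb–E–F–Gb–…–G–Ab–A.
The walk passes from B into C once, so the octave number goes from 4 to 5.

A5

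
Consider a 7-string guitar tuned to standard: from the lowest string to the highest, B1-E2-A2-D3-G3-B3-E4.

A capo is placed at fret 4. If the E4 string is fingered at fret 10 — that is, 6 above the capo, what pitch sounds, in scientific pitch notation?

The capo raises the open E4 by 4 semitones to G♯4; fretting 6 more gives E4 + 4 + 6 = E4 + 10 semitones = D5.

D5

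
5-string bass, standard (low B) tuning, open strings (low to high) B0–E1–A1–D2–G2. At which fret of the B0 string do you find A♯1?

11

A♯1 is 11 semitones above the open B0 (B–C–C#–D–…–G#–A–A#), so it sits at fret 11.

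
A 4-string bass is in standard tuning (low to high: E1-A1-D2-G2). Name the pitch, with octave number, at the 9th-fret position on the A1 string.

The open A1 string plus 9 semitones: A–A#–B–C–C#–D–D#–E–F–F#.
The walk passes from B into C once, so the octave number goes from 1 to 2.
(Equivalently spelled Gb2.)

F#2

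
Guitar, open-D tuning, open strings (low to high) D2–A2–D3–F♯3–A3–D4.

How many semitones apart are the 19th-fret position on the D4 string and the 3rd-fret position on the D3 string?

D4 at fret 19 → A5 (MIDI 81); D3 at fret 3 → F3 (MIDI 53).
81 − 53 = 28, so the two pitches are 28 semitones apart, with A5 the higher.

28 semitones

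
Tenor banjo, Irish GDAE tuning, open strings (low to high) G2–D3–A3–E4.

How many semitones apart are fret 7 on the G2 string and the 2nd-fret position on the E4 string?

16 semitones

G2 at fret 7 → D3 (MIDI 50); E4 at fret 2 → F#4 (MIDI 66).
50 − 66 = -16, so the two pitches are 16 semitones apart, with F#4 the higher.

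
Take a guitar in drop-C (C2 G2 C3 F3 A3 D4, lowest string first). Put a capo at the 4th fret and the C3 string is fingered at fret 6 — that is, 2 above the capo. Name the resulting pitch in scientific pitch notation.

F♯3

The capo raises the open C3 by 4 semitones to E3; fretting 2 more gives C3 + 4 + 2 = C3 + 6 semitones = F♯3.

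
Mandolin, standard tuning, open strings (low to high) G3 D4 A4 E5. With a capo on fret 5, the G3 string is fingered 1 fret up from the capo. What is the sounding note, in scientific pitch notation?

The capo raises the open G3 by 5 semitones to C4; fretting 1 more gives G3 + 5 + 1 = G3 + 6 semitones = C♯4.
(Also written D♭.)

C♯4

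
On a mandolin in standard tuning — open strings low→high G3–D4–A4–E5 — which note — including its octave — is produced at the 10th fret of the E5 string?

D6

Each fret is one semitone, so E5 + 10 = D6.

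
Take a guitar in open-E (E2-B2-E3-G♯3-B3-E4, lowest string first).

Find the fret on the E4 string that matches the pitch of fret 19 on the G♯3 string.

11

G♯3 at fret 19 is G♯3 + 19 semitones = D♯5.
The open E4 string is 8 semitones above the open G♯3, so the same pitch on the E4 string lies at fret 19 − 8 = 11.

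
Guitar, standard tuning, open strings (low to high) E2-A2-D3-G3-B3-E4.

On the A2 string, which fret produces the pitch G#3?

G#3 is 11 semitones above the open A2 (A–A#–B–C–…–F#–G–G#), so it sits at fret 11.

11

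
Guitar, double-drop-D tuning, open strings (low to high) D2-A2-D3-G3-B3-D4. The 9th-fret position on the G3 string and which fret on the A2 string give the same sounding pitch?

19

Fret 9 on G3 is MIDI 55 + 9 = 64 (E4). On the A2 string (open MIDI 45), that pitch is 64 − 45 = fret 19.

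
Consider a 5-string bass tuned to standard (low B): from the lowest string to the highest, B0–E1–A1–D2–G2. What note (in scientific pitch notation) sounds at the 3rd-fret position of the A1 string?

C2

A1 is MIDI 33. Adding 3 gives 36, which is C2.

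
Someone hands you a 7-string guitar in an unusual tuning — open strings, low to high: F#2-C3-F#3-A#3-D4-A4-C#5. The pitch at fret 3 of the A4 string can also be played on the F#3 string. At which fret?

18

Fret 3 on A4 is MIDI 69 + 3 = 72 (C5). On the F#3 string (open MIDI 54), that pitch is 72 − 54 = fret 18.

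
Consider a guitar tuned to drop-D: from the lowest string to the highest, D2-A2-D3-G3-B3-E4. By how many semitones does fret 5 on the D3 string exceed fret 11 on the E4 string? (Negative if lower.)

D3 at fret 5 → G3 (MIDI 55); E4 at fret 11 → D#5 (MIDI 75).
55 − 75 = -20, so the two pitches are 20 semitones apart.

-20 semitones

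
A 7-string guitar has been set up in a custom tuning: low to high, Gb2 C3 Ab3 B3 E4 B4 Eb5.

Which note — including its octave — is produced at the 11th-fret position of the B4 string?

The open B4 string plus 11 semitones: B–C–Db–D–…–Ab–A–Bb.
The walk passes from B into C once, so the octave number goes from 4 to 5.
(Equivalently spelled A#5.)

Bb5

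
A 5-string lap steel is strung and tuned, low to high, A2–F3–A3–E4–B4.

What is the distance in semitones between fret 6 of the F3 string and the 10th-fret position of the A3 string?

F3 at fret 6 → B3 (MIDI 59); A3 at fret 10 → G4 (MIDI 67).
59 − 67 = -8, so the two pitches are 8 semitones apart, with G4 the higher.

8 semitones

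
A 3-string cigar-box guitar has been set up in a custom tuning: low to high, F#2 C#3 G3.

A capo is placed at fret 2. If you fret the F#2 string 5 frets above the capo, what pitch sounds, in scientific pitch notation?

The capo raises the open F#2 by 2 semitones to G#2; fretting 5 more gives F#2 + 2 + 5 = F#2 + 7 semitones = C#3.

C#3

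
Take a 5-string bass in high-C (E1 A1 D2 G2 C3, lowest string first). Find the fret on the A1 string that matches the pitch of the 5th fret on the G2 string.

Fret 5 on G2 is MIDI 43 + 5 = 48 (C3). On the A1 string (open MIDI 33), that pitch is 48 − 33 = fret 15.

15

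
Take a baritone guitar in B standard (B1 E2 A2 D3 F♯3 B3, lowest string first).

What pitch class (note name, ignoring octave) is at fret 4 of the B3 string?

D♯

Each fret is one semitone, so B3 + 4 = D♯.
(Equivalently spelled E♭.)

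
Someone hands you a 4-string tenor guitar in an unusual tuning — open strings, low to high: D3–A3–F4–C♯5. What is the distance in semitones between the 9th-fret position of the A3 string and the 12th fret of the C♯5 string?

A3 at fret 9 → F♯4 (MIDI 66); C♯5 at fret 12 → C♯6 (MIDI 85).
66 − 85 = -19, so the two pitches are 19 semitones apart, with C♯6 the higher.

19 semitones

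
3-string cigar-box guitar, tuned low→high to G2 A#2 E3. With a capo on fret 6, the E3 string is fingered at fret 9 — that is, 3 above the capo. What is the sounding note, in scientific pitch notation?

C#4

The capo raises the open E3 by 6 semitones to A#3; fretting 3 more gives E3 + 6 + 3 = E3 + 9 semitones = C#4.
(Also written Db.)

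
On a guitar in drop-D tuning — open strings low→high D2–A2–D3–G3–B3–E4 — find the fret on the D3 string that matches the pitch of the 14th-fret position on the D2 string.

Fret 14 on D2 is MIDI 38 + 14 = 52 (E3). On the D3 string (open MIDI 50), that pitch is 52 − 50 = fret 2.

2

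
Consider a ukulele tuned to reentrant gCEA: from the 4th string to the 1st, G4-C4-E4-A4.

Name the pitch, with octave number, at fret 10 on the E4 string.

D5

Each fret is one semitone, so E4 + 10 = D5.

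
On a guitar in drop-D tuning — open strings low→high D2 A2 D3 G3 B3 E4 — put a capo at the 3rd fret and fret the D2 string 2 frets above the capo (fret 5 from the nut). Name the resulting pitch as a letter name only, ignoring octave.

The capo raises the open D2 by 3 semitones to F2; fretting 2 more gives D2 + 3 + 2 = D2 + 5 semitones, landing on G.

G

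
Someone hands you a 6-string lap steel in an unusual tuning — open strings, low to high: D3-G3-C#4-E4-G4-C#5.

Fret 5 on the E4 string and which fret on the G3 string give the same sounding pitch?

E4 at fret 5 is E4 + 5 semitones = A4.
The open G3 string is 9 semitones below the open E4, so the same pitch on the G3 string lies at fret 5 + 9 = 14.

14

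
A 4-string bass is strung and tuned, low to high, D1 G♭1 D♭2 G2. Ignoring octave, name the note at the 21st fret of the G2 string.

Each fret is one semitone, so G2 + 21 = E.

E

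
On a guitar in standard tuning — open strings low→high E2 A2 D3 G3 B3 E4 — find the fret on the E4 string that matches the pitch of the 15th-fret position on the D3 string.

1

D3 at fret 15 is D3 + 15 semitones = F4.
The open E4 string is 14 semitones above the open D3, so the same pitch on the E4 string lies at fret 15 − 14 = 1.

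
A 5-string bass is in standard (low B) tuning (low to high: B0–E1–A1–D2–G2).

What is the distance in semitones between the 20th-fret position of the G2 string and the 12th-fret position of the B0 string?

28 semitones

G2 at fret 20 → D#4 (MIDI 63); B0 at fret 12 → B1 (MIDI 35).
63 − 35 = 28, so the two pitches are 28 semitones apart, with D#4 the higher.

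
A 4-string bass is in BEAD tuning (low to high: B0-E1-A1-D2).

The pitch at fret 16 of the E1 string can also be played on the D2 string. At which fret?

6

E1 at fret 16 is E1 + 16 semitones = G♯2.
The open D2 string is 10 semitones above the open E1, so the same pitch on the D2 string lies at fret 16 − 10 = 6.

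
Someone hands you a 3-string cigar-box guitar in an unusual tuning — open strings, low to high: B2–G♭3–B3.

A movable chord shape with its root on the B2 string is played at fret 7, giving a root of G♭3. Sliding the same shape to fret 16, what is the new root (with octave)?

Moving from fret 7 to fret 16 shifts the root by 9 semitones.
G♭3 up 9 semitones is E♭4.

E♭4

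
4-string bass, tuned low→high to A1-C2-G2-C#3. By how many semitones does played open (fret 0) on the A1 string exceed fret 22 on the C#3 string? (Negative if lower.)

A1 at fret 0 → A1 (MIDI 33); C#3 at fret 22 → B4 (MIDI 71).
33 − 71 = -38, so the two pitches are 38 semitones apart.

-38 semitones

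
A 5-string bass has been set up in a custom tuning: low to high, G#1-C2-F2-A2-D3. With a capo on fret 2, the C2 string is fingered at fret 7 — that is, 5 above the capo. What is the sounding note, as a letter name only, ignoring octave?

The capo raises the open C2 by 2 semitones to D2; fretting 5 more gives C2 + 2 + 5 = C2 + 7 semitones, landing on G.

G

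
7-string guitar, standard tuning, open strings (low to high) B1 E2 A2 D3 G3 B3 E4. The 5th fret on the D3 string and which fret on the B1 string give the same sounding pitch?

D3 at fret 5 is D3 + 5 semitones = G3.
The open B1 string is 15 semitones below the open D3, so the same pitch on the B1 string lies at fret 5 + 15 = 20.

20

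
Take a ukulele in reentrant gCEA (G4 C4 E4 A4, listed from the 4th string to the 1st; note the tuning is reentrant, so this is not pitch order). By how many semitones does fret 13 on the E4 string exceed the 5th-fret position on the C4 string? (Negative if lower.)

E4 at fret 13 → F5 (MIDI 77); C4 at fret 5 → F4 (MIDI 65).
77 − 65 = 12, so the two pitches are 12 semitones apart.

12 semitones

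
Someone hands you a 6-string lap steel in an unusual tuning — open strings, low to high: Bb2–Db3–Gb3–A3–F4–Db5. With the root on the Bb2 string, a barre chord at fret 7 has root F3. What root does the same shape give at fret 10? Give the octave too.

Ab3

Moving from fret 7 to fret 10 shifts the root by 3 semitones.
F3 up 3 semitones is Ab3.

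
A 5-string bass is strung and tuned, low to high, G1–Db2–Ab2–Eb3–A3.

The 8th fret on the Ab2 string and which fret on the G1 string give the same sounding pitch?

Ab2 at fret 8 is Ab2 + 8 semitones = E3.
The open G1 string is 13 semitones below the open Ab2, so the same pitch on the G1 string lies at fret 8 + 13 = 21.

21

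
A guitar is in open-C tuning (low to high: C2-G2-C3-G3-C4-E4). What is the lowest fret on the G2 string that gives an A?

2

From G2, count semitones up the chromatic scale until reaching A: G–G#–A — 2 steps.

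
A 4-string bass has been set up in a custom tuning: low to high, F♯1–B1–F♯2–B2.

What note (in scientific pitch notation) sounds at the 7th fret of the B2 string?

F♯3

The open B2 string plus 7 semitones: B–C–C#–D–D#–E–F–F#.
The walk passes from B into C once, so the octave number goes from 2 to 3.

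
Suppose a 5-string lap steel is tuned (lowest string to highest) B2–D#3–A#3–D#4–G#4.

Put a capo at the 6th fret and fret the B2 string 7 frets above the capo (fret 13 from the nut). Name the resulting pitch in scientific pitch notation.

C4

The capo raises the open B2 by 6 semitones to F3; fretting 7 more gives B2 + 6 + 7 = B2 + 13 semitones = C4.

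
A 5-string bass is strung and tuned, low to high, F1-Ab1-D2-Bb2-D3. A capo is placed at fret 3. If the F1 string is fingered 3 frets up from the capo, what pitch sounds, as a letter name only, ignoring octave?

The capo raises the open F1 by 3 semitones to Ab1; fretting 3 more gives F1 + 3 + 3 = F1 + 6 semitones, landing on B.

B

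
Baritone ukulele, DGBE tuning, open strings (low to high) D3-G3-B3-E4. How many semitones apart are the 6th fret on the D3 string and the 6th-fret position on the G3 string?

5 semitones

D3 at fret 6 → G♯3 (MIDI 56); G3 at fret 6 → C♯4 (MIDI 61).
56 − 61 = -5, so the two pitches are 5 semitones apart, with C♯4 the higher.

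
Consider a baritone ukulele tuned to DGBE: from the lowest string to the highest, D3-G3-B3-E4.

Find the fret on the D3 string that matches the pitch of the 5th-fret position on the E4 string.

E4 at fret 5 is E4 + 5 semitones = A4.
The open D3 string is 14 semitones below the open E4, so the same pitch on the D3 string lies at fret 5 + 14 = 19.

19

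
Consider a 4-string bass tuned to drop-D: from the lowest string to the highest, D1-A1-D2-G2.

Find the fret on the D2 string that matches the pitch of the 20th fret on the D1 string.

8

Fret 20 on D1 is MIDI 26 + 20 = 46 (A#2). On the D2 string (open MIDI 38), that pitch is 46 − 38 = fret 8.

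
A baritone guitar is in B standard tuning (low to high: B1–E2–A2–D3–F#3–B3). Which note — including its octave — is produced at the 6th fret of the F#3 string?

The open F#3 string plus 6 semitones: F#–G–G#–A–A#–B–C.
The walk passes from B into C once, so the octave number goes from 3 to 4.

C4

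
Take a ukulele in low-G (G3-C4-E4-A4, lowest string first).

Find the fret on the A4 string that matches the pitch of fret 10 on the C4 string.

1

Fret 10 on C4 is MIDI 60 + 10 = 70 (A#4). On the A4 string (open MIDI 69), that pitch is 70 − 69 = fret 1.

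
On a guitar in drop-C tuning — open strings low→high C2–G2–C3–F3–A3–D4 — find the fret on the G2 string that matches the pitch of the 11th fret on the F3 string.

21

Fret 11 on F3 is MIDI 53 + 11 = 64 (E4). On the G2 string (open MIDI 43), that pitch is 64 − 43 = fret 21.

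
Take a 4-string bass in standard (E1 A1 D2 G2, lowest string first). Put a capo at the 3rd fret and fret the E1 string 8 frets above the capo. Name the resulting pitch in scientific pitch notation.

The capo raises the open E1 by 3 semitones to G1; fretting 8 more gives E1 + 3 + 8 = E1 + 11 semitones = D#2.

D#2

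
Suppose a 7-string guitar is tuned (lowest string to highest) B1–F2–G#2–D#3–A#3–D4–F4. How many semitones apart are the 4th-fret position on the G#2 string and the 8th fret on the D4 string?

G#2 at fret 4 → C3 (MIDI 48); D4 at fret 8 → A#4 (MIDI 70).
48 − 70 = -22, so the two pitches are 22 semitones apart, with A#4 the higher.

22 semitones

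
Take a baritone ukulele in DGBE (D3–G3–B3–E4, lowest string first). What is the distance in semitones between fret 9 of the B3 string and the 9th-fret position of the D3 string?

B3 at fret 9 → G#4 (MIDI 68); D3 at fret 9 → B3 (MIDI 59).
68 − 59 = 9, so the two pitches are 9 semitones apart, with G#4 the higher.

9 semitones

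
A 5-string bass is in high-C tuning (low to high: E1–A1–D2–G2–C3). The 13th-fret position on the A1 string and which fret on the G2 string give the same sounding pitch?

Fret 13 on A1 is MIDI 33 + 13 = 46 (A#2). On the G2 string (open MIDI 43), that pitch is 46 − 43 = fret 3.

3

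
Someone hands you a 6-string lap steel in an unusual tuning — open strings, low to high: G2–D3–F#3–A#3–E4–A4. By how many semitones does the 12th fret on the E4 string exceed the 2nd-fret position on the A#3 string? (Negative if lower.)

E4 at fret 12 → E5 (MIDI 76); A#3 at fret 2 → C4 (MIDI 60).
76 − 60 = 16, so the two pitches are 16 semitones apart.

16 semitones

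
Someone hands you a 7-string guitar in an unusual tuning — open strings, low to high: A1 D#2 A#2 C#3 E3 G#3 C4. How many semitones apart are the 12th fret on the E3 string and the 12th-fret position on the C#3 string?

3 semitones

E3 at fret 12 → E4 (MIDI 64); C#3 at fret 12 → C#4 (MIDI 61).
64 − 61 = 3, so the two pitches are 3 semitones apart, with E4 the higher.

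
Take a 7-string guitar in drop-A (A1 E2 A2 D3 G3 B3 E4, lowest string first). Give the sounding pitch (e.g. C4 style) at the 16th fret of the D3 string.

F#4

The open D3 string plus 16 semitones: D–D#–E–F–…–E–F–F#.
The walk passes from B into C once, so the octave number goes from 3 to 4.
(Equivalently spelled Gb4.)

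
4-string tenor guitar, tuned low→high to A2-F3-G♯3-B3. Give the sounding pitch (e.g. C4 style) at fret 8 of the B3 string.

Each fret is one semitone, so B3 + 8 = G4.

G4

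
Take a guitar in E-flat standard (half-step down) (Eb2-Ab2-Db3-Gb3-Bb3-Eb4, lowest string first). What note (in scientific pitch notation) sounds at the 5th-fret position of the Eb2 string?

Ab2

Each fret is one semitone, so Eb2 + 5 = Ab2.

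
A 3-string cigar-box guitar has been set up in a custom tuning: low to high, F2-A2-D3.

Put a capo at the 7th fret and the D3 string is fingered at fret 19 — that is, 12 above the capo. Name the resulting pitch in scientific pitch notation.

The capo raises the open D3 by 7 semitones to A3; fretting 12 more gives D3 + 7 + 12 = D3 + 19 semitones = A4.

A4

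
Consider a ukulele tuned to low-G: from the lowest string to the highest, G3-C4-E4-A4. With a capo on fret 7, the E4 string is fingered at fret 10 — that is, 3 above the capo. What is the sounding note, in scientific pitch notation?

The capo raises the open E4 by 7 semitones to B4; fretting 3 more gives E4 + 7 + 3 = E4 + 10 semitones = D5.

D5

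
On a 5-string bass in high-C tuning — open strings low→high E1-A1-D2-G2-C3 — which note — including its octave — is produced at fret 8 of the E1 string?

C2

E1 is MIDI 28. Adding 8 gives 36, which is C2.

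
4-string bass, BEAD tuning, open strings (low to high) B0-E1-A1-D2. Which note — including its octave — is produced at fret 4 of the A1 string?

C#2

A1 is MIDI 33. Adding 4 gives 37, which is C#2.
(Equivalently spelled Db2.)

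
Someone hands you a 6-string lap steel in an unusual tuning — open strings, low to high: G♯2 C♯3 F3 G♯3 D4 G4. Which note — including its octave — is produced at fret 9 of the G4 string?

E5

G4 is MIDI 67. Adding 9 gives 76, which is E5.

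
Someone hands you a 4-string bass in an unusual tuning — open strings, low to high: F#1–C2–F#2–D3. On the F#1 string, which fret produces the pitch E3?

E3 is 22 semitones above the open F#1 (F#–G–G#–A–…–D–D#–E), so it sits at fret 22.

22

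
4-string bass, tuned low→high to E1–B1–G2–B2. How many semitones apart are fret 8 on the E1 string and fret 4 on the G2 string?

11 semitones

E1 at fret 8 → C2 (MIDI 36); G2 at fret 4 → B2 (MIDI 47).
36 − 47 = -11, so the two pitches are 11 semitones apart, with B2 the higher.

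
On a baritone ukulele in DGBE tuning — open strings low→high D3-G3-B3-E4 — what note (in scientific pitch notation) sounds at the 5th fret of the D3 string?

Each fret is one semitone, so D3 + 5 = G3.

G3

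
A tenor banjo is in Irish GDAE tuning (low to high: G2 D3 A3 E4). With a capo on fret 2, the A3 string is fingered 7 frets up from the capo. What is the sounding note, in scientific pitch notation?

The capo raises the open A3 by 2 semitones to B3; fretting 7 more gives A3 + 2 + 7 = A3 + 9 semitones = F♯4.

F♯4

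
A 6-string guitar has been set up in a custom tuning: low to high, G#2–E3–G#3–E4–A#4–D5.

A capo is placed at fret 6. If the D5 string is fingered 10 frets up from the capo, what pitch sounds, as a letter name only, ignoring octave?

F#

The capo raises the open D5 by 6 semitones to G#5; fretting 10 more gives D5 + 6 + 10 = D5 + 16 semitones, landing on F#.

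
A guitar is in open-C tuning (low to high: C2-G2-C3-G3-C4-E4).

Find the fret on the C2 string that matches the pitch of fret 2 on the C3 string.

C3 at fret 2 is C3 + 2 semitones = D3.
The open C2 string is 12 semitones below the open C3, so the same pitch on the C2 string lies at fret 2 + 12 = 14.

14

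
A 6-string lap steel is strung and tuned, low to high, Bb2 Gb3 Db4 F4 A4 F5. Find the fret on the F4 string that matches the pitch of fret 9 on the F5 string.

21

F5 at fret 9 is F5 + 9 semitones = D6.
The open F4 string is 12 semitones below the open F5, so the same pitch on the F4 string lies at fret 9 + 12 = 21.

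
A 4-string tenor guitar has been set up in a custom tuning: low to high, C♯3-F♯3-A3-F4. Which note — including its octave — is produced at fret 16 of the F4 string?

The open F4 string plus 16 semitones: F–F#–G–G#–…–G–G#–A.
The walk passes from B into C once, so the octave number goes from 4 to 5.

A5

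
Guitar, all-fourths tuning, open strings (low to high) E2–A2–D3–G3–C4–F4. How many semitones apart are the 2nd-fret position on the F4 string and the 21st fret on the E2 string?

6 semitones

F4 at fret 2 → G4 (MIDI 67); E2 at fret 21 → C#4 (MIDI 61).
67 − 61 = 6, so the two pitches are 6 semitones apart, with G4 the higher.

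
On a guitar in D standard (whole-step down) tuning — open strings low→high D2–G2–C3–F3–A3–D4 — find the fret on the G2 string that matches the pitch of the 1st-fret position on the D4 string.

D4 at fret 1 is D4 + 1 semitone = D♯4.
The open G2 string is 19 semitones below the open D4, so the same pitch on the G2 string lies at fret 1 + 19 = 20.

20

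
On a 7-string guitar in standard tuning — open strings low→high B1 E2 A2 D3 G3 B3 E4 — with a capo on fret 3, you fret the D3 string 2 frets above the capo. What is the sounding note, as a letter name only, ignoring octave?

G

The capo raises the open D3 by 3 semitones to F3; fretting 2 more gives D3 + 3 + 2 = D3 + 5 semitones, landing on G.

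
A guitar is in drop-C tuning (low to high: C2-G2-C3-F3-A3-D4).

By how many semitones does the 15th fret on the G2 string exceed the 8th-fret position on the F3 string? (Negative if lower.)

-3 semitones

G2 at fret 15 → A#3 (MIDI 58); F3 at fret 8 → C#4 (MIDI 61).
58 − 61 = -3, so the two pitches are 3 semitones apart.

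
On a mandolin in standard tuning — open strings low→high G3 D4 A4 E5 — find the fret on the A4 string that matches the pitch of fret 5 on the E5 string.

E5 at fret 5 is E5 + 5 semitones = A5.
The open A4 string is 7 semitones below the open E5, so the same pitch on the A4 string lies at fret 5 + 7 = 12.

12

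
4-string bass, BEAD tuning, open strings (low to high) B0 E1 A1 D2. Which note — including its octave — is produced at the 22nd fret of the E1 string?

The open E1 string plus 22 semitones: E–F–F#–G–…–C–C#–D.
The walk passes from B into C 2 times, so the octave number goes from 1 to 3.

D3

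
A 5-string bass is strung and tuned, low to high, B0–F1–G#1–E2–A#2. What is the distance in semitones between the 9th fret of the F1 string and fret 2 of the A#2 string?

F1 at fret 9 → D2 (MIDI 38); A#2 at fret 2 → C3 (MIDI 48).
38 − 48 = -10, so the two pitches are 10 semitones apart, with C3 the higher.

10 semitones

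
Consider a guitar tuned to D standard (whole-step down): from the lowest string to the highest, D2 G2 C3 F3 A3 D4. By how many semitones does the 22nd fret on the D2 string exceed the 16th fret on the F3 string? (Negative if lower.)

-9 semitones

D2 at fret 22 → C4 (MIDI 60); F3 at fret 16 → A4 (MIDI 69).
60 − 69 = -9, so the two pitches are 9 semitones apart.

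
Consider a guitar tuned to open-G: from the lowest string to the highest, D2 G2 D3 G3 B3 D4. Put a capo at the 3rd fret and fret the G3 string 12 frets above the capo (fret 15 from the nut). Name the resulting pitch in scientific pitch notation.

The capo raises the open G3 by 3 semitones to A#3; fretting 12 more gives G3 + 3 + 12 = G3 + 15 semitones = A#4.

A#4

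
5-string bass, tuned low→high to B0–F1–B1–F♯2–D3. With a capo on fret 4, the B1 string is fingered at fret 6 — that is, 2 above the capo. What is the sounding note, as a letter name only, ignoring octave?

The capo raises the open B1 by 4 semitones to D♯2; fretting 2 more gives B1 + 4 + 2 = B1 + 6 semitones, landing on F.

F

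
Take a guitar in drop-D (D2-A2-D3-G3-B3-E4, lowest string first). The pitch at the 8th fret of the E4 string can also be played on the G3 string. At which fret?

E4 at fret 8 is E4 + 8 semitones = C5.
The open G3 string is 9 semitones below the open E4, so the same pitch on the G3 string lies at fret 8 + 9 = 17.

17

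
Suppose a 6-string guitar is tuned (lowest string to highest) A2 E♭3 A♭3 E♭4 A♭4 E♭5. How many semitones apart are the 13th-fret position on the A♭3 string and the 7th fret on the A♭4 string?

A♭3 at fret 13 → A4 (MIDI 69); A♭4 at fret 7 → E♭5 (MIDI 75).
69 − 75 = -6, so the two pitches are 6 semitones apart, with E♭5 the higher.

6 semitones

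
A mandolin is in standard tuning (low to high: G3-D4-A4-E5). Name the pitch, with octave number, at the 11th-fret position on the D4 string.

C♯5

D4 is MIDI 62. Adding 11 gives 73, which is C♯5.
(Equivalently spelled D♭5.)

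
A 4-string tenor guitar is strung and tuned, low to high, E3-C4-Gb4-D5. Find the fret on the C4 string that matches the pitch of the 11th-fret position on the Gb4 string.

17

Gb4 at fret 11 is Gb4 + 11 semitones = F5.
The open C4 string is 6 semitones below the open Gb4, so the same pitch on the C4 string lies at fret 11 + 6 = 17.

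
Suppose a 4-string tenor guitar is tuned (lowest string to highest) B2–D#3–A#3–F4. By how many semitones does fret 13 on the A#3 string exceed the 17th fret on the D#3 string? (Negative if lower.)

3 semitones

A#3 at fret 13 → B4 (MIDI 71); D#3 at fret 17 → G#4 (MIDI 68).
71 − 68 = 3, so the two pitches are 3 semitones apart.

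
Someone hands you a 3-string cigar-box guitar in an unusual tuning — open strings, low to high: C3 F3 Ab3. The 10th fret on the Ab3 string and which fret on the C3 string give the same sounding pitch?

18

Fret 10 on Ab3 is MIDI 56 + 10 = 66 (Gb4). On the C3 string (open MIDI 48), that pitch is 66 − 48 = fret 18.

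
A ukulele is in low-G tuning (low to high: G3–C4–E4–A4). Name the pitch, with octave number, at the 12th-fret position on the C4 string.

C5

The open C4 string plus 12 semitones: C–C#–D–D#–…–A#–B–C.
The walk passes from B into C once, so the octave number goes from 4 to 5.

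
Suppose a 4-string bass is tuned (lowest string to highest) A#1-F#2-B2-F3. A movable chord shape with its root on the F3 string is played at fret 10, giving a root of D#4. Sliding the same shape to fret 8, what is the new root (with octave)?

Moving from fret 10 to fret 8 shifts the root by -2 semitones.
D#4 down 2 semitones is C#4.

C#4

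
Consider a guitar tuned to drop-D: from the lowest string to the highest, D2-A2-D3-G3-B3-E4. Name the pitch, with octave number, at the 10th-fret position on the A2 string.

G3

Each fret is one semitone, so A2 + 10 = G3.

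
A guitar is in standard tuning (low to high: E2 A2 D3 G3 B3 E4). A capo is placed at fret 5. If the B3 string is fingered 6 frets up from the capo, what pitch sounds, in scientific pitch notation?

The capo raises the open B3 by 5 semitones to E4; fretting 6 more gives B3 + 5 + 6 = B3 + 11 semitones = A#4.
(Also written Bb.)

A#4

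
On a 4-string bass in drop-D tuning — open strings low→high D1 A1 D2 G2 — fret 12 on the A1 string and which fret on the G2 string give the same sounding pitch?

2

A1 at fret 12 is A1 + 12 semitones = A2.
The open G2 string is 10 semitones above the open A1, so the same pitch on the G2 string lies at fret 12 − 10 = 2.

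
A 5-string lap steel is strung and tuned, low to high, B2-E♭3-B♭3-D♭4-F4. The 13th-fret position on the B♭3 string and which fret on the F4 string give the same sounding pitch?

6

B♭3 at fret 13 is B♭3 + 13 semitones = B4.
The open F4 string is 7 semitones above the open B♭3, so the same pitch on the F4 string lies at fret 13 − 7 = 6.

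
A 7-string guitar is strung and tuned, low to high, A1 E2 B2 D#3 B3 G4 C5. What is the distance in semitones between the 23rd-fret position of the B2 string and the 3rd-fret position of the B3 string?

8 semitones

B2 at fret 23 → A#4 (MIDI 70); B3 at fret 3 → D4 (MIDI 62).
70 − 62 = 8, so the two pitches are 8 semitones apart, with A#4 the higher.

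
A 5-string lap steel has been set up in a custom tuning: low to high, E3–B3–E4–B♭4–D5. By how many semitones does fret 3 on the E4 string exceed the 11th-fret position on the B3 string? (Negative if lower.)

E4 at fret 3 → G4 (MIDI 67); B3 at fret 11 → B♭4 (MIDI 70).
67 − 70 = -3, so the two pitches are 3 semitones apart.

-3 semitones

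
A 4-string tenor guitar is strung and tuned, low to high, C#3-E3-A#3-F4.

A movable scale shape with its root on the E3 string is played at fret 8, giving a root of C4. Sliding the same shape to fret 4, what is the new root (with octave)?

G#3

Moving from fret 8 to fret 4 shifts the root by -4 semitones.
C4 down 4 semitones is G#3.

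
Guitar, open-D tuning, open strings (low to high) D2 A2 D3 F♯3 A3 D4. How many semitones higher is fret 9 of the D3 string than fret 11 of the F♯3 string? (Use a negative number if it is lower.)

D3 at fret 9 → B3 (MIDI 59); F♯3 at fret 11 → F4 (MIDI 65).
59 − 65 = -6, so the two pitches are 6 semitones apart.

-6 semitones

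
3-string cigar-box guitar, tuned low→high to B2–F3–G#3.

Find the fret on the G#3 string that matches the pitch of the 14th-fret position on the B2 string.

5

Fret 14 on B2 is MIDI 47 + 14 = 61 (C#4). On the G#3 string (open MIDI 56), that pitch is 61 − 56 = fret 5.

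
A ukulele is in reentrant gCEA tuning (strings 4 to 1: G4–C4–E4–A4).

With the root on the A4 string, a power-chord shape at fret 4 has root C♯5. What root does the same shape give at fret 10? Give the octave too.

G5

Moving from fret 4 to fret 10 shifts the root by 6 semitones.
C♯5 up 6 semitones is G5.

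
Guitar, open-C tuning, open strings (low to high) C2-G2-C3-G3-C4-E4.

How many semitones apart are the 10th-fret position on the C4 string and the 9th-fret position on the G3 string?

C4 at fret 10 → A#4 (MIDI 70); G3 at fret 9 → E4 (MIDI 64).
70 − 64 = 6, so the two pitches are 6 semitones apart, with A#4 the higher.

6 semitones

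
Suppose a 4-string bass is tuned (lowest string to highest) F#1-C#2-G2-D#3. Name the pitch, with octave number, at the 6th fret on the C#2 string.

G2

C#2 is MIDI 37. Adding 6 gives 43, which is G2.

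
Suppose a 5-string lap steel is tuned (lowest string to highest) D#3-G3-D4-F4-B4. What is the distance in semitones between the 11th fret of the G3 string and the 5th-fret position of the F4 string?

4 semitones

G3 at fret 11 → F#4 (MIDI 66); F4 at fret 5 → A#4 (MIDI 70).
66 − 70 = -4, so the two pitches are 4 semitones apart, with A#4 the higher.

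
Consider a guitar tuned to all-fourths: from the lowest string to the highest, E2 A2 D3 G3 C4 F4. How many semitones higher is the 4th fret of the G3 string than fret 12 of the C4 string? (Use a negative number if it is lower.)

G3 at fret 4 → B3 (MIDI 59); C4 at fret 12 → C5 (MIDI 72).
59 − 72 = -13, so the two pitches are 13 semitones apart.

-13 semitones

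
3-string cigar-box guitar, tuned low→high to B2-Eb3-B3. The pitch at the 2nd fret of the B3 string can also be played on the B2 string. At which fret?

B3 at fret 2 is B3 + 2 semitones = Db4.
The open B2 string is 12 semitones below the open B3, so the same pitch on the B2 string lies at fret 2 + 12 = 14.

14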